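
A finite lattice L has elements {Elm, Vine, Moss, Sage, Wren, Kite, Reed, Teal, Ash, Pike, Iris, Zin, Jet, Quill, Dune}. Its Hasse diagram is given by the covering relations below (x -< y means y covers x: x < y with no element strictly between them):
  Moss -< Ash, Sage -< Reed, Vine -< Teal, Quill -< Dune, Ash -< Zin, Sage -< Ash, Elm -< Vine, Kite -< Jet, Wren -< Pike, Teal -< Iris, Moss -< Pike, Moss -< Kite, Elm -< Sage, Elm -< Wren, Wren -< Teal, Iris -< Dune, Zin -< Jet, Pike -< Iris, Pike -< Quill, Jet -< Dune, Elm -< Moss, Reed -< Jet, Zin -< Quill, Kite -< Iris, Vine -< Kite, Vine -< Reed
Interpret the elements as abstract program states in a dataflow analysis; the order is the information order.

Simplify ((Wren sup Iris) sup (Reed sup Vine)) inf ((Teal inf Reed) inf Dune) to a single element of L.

Vine

Wren ∨ Iris = Iris
Reed ∨ Vine = Reed
Iris ∨ Reed = Dune
Teal ∧ Reed = Vine
Vine ∧ Dune = Vine
Dune ∧ Vine = Vine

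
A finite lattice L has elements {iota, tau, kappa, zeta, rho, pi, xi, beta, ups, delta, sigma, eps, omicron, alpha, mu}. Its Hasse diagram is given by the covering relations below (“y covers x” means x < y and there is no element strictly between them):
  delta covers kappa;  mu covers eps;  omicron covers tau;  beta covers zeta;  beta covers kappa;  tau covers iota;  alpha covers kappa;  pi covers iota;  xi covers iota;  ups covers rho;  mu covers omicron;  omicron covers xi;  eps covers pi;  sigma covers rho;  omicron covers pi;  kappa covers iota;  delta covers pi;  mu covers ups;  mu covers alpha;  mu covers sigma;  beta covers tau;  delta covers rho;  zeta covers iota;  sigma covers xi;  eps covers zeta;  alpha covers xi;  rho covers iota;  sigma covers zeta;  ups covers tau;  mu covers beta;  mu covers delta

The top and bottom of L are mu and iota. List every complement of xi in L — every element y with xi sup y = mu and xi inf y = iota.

beta, delta, eps, ups

Need y with xi ∨ y = mu and xi ∧ y = iota.
Checking each element gives: beta, delta, eps, ups.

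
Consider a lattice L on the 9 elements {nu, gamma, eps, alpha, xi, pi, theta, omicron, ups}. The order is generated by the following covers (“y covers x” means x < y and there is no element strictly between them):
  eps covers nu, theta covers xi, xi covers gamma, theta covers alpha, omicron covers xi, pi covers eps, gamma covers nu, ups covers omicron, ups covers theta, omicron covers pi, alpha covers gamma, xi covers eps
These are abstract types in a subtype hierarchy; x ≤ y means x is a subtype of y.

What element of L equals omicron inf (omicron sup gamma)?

omicron

omicron ∨ gamma = omicron
omicron ∧ omicron = omicron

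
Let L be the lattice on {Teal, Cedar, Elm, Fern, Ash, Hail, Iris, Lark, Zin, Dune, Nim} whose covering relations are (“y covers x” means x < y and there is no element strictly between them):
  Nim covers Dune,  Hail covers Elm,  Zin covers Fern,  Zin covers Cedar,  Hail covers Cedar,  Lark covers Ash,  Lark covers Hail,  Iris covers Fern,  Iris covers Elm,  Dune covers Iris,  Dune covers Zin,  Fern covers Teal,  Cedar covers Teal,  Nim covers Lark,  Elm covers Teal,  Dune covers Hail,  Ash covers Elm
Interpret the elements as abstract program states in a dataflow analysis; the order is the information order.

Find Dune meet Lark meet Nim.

Hail

Common lower bounds of {Dune, Lark, Nim}: Cedar, Elm, Hail, Teal.
The greatest among these is Hail.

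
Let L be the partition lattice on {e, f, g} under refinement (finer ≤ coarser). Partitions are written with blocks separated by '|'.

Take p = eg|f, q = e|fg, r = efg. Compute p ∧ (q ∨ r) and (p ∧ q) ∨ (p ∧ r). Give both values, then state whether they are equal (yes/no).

q ∨ r = efg, so p ∧ (q ∨ r) = eg|f ∧ efg = eg|f.
p ∧ q = e|f|g and p ∧ r = eg|f, so (p ∧ q) ∨ (p ∧ r) = e|f|g ∨ eg|f = eg|f.
Equal: yes.

eg|f; eg|f; yes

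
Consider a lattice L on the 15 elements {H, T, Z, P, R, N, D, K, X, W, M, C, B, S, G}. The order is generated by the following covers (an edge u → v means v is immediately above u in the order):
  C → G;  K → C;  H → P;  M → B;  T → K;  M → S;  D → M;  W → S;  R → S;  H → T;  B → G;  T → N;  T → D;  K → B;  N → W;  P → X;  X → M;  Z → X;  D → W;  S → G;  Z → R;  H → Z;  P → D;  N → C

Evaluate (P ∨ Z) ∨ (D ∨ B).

P ∨ Z = X
D ∨ B = B
X ∨ B = B

B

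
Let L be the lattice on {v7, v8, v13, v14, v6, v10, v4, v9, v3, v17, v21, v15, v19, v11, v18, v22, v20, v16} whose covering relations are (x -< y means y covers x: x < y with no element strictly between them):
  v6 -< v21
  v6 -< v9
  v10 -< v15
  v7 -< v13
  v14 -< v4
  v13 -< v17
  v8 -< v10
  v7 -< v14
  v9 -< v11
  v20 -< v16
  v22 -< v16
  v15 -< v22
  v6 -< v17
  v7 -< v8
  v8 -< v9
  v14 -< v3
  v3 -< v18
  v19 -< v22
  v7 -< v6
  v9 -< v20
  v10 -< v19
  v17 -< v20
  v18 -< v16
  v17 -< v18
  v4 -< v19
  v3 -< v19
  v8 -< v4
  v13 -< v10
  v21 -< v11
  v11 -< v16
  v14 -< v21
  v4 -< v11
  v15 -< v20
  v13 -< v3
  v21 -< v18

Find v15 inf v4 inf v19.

v8

Common lower bounds of {v15, v4, v19}: v7, v8.
The greatest among these is v8.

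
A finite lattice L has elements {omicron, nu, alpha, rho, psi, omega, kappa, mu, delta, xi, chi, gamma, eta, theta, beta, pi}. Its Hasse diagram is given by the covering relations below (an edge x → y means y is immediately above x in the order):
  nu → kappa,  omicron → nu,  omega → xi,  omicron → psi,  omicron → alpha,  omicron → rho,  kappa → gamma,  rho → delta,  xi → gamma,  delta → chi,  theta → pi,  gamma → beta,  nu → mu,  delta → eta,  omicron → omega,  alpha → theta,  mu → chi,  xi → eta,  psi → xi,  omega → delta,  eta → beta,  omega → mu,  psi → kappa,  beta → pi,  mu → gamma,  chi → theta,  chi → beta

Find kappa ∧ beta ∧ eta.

Common lower bounds of {kappa, beta, eta}: omicron, psi.
The greatest among these is psi.

psi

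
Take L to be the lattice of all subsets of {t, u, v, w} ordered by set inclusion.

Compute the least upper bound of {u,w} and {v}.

{u,v,w}

Common upper bounds of {{u,w}, {v}}: {t,u,v,w}, {u,v,w}.
The least among these is {u,v,w}.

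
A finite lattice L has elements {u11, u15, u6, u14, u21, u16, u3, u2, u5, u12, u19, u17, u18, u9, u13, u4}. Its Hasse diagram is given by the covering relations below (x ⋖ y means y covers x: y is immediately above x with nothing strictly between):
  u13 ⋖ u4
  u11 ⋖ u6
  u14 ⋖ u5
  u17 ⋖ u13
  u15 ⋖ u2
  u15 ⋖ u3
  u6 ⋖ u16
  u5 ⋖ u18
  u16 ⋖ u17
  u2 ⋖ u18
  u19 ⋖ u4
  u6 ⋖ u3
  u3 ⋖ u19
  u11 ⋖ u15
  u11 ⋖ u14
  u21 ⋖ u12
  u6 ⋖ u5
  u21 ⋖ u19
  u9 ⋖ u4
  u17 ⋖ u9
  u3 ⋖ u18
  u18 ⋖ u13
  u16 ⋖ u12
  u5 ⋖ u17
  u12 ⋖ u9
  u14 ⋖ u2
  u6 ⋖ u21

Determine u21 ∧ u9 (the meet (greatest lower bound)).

Common lower bounds of {u21, u9}: u11, u21, u6.
The greatest among these is u21.

u21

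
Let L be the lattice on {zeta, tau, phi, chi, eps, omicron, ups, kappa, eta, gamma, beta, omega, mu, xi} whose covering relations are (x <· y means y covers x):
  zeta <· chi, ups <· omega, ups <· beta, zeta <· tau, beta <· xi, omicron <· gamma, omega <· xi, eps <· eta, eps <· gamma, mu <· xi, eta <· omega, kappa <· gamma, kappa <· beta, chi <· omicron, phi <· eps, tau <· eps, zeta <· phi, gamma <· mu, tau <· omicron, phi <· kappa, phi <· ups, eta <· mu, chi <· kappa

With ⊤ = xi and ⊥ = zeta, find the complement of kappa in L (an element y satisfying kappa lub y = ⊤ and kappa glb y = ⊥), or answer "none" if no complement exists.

none

For every candidate y, either kappa ∨ y ≠ xi or kappa ∧ y ≠ zeta; no complement exists.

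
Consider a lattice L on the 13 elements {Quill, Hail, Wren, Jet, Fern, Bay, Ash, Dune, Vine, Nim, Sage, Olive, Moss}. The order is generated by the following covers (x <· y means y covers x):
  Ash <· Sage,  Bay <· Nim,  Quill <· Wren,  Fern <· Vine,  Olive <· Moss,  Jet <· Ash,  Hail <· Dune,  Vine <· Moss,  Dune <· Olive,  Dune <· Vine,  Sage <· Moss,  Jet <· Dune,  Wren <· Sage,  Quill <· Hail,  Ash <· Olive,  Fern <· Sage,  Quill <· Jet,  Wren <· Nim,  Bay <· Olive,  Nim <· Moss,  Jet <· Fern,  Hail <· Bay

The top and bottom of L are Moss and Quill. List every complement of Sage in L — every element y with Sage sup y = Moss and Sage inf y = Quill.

Bay, Hail

Need y with Sage ∨ y = Moss and Sage ∧ y = Quill.
Checking each element gives: Bay, Hail.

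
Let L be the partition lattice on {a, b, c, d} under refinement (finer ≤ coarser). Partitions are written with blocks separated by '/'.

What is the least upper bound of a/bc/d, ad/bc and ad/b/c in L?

The join of a/bc/d, ad/bc, ad/b/c merges any blocks that overlap across the partitions, giving ad/bc.

ad/bc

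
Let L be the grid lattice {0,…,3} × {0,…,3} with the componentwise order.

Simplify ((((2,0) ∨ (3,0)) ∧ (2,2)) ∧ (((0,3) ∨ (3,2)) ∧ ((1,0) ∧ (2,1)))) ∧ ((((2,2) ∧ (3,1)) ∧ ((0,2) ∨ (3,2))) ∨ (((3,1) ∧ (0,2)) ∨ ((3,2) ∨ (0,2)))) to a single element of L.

(2,0) ∨ (3,0) = (3,0)
(3,0) ∧ (2,2) = (2,0)
(0,3) ∨ (3,2) = (3,3)
(1,0) ∧ (2,1) = (1,0)
(3,3) ∧ (1,0) = (1,0)
(2,0) ∧ (1,0) = (1,0)
(2,2) ∧ (3,1) = (2,1)
(0,2) ∨ (3,2) = (3,2)
(2,1) ∧ (3,2) = (2,1)
(3,1) ∧ (0,2) = (0,1)
(3,2) ∨ (0,2) = (3,2)
(0,1) ∨ (3,2) = (3,2)
(2,1) ∨ (3,2) = (3,2)
(1,0) ∧ (3,2) = (1,0)

(1,0)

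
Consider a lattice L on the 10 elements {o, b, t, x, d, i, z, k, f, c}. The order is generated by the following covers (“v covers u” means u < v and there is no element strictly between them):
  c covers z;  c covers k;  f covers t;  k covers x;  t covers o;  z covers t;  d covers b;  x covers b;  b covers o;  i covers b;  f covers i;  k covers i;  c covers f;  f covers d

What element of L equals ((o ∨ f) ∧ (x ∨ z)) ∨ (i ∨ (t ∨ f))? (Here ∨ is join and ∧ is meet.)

o ∨ f = f
x ∨ z = c
f ∧ c = f
t ∨ f = f
i ∨ f = f
f ∨ f = f

f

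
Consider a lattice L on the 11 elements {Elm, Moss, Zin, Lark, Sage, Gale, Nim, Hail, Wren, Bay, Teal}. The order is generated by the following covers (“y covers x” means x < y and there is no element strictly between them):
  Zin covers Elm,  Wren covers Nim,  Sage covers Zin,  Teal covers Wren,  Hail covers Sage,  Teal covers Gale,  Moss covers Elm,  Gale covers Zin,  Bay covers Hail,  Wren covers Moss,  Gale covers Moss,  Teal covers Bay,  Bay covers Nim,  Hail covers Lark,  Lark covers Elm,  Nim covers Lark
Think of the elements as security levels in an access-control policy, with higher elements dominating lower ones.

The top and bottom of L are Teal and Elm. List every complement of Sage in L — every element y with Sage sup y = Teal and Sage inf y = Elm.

Need y with Sage ∨ y = Teal and Sage ∧ y = Elm.
Checking each element gives: Moss, Wren.

Moss, Wren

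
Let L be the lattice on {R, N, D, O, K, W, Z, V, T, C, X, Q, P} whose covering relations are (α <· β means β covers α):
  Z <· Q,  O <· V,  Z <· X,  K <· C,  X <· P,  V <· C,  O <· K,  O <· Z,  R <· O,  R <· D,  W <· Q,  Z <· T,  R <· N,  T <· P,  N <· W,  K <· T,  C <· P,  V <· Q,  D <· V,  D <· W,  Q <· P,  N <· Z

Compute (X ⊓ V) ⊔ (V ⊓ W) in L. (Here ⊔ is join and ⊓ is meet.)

X ∧ V = O
V ∧ W = D
O ∨ D = V

V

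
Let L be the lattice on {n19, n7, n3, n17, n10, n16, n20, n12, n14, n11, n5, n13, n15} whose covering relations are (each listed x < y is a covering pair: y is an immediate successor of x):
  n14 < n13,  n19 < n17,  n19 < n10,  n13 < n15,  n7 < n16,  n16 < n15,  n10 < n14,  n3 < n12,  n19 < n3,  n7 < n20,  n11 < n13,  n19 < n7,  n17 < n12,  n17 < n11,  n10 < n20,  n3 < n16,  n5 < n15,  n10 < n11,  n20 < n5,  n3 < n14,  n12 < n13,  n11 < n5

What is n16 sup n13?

n15

Common upper bounds of {n16, n13}: n15.
The least among these is n15.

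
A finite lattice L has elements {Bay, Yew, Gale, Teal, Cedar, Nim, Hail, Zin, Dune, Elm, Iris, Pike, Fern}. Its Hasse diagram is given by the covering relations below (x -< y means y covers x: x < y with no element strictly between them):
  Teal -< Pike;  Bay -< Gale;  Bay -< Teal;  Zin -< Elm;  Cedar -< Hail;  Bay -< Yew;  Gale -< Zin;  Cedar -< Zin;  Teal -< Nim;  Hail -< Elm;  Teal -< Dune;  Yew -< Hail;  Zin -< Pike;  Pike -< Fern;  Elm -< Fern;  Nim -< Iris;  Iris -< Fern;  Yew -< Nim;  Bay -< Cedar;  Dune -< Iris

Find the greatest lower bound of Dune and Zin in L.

Common lower bounds of {Dune, Zin}: Bay.
The greatest among these is Bay.

Bay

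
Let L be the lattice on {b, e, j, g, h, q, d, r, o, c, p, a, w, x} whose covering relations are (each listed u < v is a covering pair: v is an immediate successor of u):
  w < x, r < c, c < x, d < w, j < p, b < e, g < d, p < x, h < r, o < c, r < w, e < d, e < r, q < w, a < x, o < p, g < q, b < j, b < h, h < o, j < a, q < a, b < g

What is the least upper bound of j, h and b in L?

Common upper bounds of {j, h, b}: p, x.
The least among these is p.

p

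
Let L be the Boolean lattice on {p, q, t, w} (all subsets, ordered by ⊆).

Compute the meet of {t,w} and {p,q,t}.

{t}

Common lower bounds of {{t,w}, {p,q,t}}: {t}, {}.
The greatest among these is {t}.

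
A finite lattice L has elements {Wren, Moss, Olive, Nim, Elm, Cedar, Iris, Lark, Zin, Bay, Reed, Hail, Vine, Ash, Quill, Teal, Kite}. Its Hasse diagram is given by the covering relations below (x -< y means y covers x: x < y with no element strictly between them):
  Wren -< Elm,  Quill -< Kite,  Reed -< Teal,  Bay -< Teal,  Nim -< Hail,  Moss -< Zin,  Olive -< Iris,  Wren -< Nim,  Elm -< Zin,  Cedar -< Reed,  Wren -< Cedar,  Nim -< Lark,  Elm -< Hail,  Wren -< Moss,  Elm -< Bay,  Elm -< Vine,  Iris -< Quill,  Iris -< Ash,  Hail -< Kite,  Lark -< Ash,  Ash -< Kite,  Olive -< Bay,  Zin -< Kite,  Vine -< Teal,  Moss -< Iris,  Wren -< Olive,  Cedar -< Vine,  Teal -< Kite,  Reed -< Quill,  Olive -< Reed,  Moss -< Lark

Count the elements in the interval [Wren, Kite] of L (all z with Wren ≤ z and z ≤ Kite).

The interval [Wren, Kite] = {Ash, Bay, Cedar, Elm, Hail, Iris, Kite, Lark, Moss, Nim, Olive, Quill, Reed, Teal, Vine, Wren, Zin}, which has 17 elements.

17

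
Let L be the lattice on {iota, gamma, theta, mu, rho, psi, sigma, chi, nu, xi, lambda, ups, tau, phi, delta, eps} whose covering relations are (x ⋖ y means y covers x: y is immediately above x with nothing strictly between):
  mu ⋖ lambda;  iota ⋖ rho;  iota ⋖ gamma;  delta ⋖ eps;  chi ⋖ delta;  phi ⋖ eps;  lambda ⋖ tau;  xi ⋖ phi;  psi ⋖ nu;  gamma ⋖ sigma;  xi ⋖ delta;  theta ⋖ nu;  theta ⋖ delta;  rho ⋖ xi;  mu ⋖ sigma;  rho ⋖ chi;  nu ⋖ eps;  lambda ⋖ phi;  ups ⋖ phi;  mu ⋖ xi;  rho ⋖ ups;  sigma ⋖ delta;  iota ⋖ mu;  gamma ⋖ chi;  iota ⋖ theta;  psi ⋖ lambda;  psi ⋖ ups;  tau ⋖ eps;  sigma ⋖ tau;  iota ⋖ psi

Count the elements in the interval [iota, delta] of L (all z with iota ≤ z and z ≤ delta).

The interval [iota, delta] = {chi, delta, gamma, iota, mu, rho, sigma, theta, xi}, which has 9 elements.

9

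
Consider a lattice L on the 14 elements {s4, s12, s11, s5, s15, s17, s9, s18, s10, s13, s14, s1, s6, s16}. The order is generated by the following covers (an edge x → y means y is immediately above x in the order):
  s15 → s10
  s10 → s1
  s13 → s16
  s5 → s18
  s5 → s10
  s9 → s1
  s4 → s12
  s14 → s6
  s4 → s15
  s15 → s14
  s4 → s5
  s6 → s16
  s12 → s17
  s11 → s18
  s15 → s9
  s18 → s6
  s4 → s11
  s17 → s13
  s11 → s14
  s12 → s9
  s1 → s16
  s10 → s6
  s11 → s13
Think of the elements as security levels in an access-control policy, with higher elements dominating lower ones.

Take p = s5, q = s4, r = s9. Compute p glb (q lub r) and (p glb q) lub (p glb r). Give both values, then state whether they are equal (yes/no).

s4; s4; yes

q lub r = s9, so p glb (q lub r) = s5 glb s9 = s4.
p glb q = s4 and p glb r = s4, so (p glb q) lub (p glb r) = s4 lub s4 = s4.
Equal: yes.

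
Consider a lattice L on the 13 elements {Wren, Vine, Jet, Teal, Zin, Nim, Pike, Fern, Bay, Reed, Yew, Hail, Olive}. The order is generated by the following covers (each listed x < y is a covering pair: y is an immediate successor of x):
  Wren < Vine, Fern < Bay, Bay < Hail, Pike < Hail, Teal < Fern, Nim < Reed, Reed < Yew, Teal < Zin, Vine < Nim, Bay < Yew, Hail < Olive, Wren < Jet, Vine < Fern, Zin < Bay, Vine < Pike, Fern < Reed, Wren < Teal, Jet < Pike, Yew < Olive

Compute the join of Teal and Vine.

Fern

Common upper bounds of {Teal, Vine}: Bay, Fern, Hail, Olive, Reed, Yew.
The least among these is Fern.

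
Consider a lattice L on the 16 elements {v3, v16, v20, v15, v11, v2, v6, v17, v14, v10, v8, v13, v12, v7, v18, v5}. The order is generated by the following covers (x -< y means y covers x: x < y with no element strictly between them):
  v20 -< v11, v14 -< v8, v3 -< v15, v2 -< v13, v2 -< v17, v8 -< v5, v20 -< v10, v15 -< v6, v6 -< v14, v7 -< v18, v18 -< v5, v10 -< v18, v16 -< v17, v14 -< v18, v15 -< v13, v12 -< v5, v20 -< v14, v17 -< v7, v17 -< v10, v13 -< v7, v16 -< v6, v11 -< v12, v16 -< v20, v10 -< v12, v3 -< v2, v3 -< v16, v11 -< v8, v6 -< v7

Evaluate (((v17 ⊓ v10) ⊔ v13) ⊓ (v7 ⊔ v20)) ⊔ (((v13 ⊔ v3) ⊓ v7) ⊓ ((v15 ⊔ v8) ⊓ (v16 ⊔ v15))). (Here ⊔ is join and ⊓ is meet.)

v17 ∧ v10 = v17
v17 ∨ v13 = v7
v7 ∨ v20 = v18
v7 ∧ v18 = v7
v13 ∨ v3 = v13
v13 ∧ v7 = v13
v15 ∨ v8 = v8
v16 ∨ v15 = v6
v8 ∧ v6 = v6
v13 ∧ v6 = v15
v7 ∨ v15 = v7

v7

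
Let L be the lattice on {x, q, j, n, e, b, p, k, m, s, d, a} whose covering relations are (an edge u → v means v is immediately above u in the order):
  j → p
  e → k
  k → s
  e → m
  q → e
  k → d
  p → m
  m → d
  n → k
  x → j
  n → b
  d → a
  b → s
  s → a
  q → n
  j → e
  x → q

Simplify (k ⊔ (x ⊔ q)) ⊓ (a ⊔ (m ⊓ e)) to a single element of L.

k

x ∨ q = q
k ∨ q = k
m ∧ e = e
a ∨ e = a
k ∧ a = k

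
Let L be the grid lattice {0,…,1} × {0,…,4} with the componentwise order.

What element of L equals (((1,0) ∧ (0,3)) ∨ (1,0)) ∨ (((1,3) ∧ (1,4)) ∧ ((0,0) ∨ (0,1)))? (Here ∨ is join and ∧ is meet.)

(1,0) ∧ (0,3) = (0,0)
(0,0) ∨ (1,0) = (1,0)
(1,3) ∧ (1,4) = (1,3)
(0,0) ∨ (0,1) = (0,1)
(1,3) ∧ (0,1) = (0,1)
(1,0) ∨ (0,1) = (1,1)

(1,1)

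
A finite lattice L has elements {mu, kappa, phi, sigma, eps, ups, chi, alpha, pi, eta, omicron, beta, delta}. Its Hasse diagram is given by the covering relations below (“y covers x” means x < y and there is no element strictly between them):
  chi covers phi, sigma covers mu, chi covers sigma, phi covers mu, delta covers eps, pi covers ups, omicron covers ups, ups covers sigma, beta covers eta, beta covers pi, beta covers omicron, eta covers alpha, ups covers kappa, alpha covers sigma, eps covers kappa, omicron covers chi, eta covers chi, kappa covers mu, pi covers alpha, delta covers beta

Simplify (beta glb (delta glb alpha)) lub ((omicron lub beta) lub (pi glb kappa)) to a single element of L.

beta

delta ∧ alpha = alpha
beta ∧ alpha = alpha
omicron ∨ beta = beta
pi ∧ kappa = kappa
beta ∨ kappa = beta
alpha ∨ beta = beta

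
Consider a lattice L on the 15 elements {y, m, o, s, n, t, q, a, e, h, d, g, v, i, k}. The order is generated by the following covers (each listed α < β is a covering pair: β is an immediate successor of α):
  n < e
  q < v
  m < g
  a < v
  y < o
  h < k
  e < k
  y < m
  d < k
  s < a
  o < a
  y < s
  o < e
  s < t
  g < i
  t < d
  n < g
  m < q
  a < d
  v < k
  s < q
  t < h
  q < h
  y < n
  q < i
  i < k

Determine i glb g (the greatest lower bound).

Common lower bounds of {i, g}: g, m, n, y.
The greatest among these is g.

g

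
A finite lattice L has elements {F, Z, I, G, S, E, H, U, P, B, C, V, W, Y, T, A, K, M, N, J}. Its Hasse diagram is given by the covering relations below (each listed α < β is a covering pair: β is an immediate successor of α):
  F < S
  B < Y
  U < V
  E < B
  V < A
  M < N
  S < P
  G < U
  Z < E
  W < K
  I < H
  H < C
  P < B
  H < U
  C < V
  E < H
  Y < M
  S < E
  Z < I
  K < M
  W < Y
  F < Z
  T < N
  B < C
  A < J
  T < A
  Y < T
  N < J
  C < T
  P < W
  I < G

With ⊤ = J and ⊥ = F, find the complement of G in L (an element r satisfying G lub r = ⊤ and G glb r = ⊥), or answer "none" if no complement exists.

K

Need r with G ∨ r = J and G ∧ r = F.
Checking each element gives: K.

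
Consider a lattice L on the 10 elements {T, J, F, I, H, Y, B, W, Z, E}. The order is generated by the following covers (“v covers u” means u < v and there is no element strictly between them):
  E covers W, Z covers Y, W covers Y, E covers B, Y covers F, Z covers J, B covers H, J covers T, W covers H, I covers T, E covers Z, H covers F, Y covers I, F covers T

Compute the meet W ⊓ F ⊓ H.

F

Common lower bounds of {W, F, H}: F, T.
The greatest among these is F.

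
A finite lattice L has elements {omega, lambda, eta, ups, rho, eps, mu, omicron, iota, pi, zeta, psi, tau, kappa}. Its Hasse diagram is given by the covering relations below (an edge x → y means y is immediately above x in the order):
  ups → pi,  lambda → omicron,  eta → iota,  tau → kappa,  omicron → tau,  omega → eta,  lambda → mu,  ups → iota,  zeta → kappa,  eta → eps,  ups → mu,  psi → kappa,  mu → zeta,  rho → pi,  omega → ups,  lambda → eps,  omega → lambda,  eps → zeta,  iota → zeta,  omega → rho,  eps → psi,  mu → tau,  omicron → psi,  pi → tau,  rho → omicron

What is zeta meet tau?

mu

Common lower bounds of {zeta, tau}: lambda, mu, omega, ups.
The greatest among these is mu.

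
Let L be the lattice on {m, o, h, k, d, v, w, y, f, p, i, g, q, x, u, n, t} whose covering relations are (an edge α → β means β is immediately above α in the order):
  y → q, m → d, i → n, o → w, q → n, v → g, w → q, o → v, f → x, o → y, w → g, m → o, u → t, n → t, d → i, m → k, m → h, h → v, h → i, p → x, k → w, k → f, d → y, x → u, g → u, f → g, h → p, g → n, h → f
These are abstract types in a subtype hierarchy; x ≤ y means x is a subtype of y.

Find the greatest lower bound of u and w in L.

w

Common lower bounds of {u, w}: k, m, o, w.
The greatest among these is w.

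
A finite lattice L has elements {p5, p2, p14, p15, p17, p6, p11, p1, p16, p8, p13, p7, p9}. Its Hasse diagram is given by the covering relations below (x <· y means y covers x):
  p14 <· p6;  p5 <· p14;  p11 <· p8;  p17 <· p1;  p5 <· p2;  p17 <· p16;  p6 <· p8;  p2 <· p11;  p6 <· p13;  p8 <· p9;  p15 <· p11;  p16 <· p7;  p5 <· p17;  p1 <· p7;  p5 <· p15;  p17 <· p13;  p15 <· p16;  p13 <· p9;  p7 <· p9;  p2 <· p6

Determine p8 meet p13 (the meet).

p6

Common lower bounds of {p8, p13}: p14, p2, p5, p6.
The greatest among these is p6.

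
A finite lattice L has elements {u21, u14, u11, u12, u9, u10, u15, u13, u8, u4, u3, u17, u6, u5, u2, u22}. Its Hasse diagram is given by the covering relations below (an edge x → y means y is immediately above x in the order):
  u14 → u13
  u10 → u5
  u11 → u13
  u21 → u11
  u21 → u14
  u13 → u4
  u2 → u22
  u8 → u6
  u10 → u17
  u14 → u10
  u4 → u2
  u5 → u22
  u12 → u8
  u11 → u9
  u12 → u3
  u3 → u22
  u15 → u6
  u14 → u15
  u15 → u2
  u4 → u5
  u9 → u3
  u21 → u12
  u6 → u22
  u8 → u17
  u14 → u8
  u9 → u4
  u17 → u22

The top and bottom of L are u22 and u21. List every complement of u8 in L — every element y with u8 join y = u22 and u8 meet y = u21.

u11, u9

Need y with u8 ∨ y = u22 and u8 ∧ y = u21.
Checking each element gives: u11, u9.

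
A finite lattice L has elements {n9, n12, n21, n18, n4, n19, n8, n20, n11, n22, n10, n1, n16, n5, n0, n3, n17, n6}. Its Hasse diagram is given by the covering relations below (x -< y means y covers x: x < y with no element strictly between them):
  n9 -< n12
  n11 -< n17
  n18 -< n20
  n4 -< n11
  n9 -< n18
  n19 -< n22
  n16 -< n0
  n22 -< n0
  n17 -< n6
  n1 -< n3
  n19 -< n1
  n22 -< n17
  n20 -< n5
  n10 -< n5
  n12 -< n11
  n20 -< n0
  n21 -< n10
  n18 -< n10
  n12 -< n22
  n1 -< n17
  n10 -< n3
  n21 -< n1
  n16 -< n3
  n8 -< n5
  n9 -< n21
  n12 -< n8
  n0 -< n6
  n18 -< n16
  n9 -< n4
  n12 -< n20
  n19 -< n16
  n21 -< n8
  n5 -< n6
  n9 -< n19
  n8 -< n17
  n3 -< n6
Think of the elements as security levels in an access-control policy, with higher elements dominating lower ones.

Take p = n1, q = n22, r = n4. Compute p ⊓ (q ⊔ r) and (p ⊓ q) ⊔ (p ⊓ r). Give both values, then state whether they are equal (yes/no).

n1; n19; no

q ⊔ r = n17, so p ⊓ (q ⊔ r) = n1 ⊓ n17 = n1.
p ⊓ q = n19 and p ⊓ r = n9, so (p ⊓ q) ⊔ (p ⊓ r) = n19 ⊔ n9 = n19.
Equal: no.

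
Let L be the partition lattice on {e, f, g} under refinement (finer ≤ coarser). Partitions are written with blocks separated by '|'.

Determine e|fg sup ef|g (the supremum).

The join of e|fg and ef|g merges any blocks that overlap across the partitions, giving efg.

efg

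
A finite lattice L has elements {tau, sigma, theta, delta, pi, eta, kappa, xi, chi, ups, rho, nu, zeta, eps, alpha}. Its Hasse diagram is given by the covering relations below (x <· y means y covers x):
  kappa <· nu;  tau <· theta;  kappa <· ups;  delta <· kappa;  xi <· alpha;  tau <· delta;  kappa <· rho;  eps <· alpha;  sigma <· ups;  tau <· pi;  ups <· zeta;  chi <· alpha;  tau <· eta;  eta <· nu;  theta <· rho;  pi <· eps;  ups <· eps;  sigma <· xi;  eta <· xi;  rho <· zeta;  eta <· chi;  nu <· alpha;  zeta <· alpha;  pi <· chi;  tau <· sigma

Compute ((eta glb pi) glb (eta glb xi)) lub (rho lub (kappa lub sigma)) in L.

zeta

eta ∧ pi = tau
eta ∧ xi = eta
tau ∧ eta = tau
kappa ∨ sigma = ups
rho ∨ ups = zeta
tau ∨ zeta = zeta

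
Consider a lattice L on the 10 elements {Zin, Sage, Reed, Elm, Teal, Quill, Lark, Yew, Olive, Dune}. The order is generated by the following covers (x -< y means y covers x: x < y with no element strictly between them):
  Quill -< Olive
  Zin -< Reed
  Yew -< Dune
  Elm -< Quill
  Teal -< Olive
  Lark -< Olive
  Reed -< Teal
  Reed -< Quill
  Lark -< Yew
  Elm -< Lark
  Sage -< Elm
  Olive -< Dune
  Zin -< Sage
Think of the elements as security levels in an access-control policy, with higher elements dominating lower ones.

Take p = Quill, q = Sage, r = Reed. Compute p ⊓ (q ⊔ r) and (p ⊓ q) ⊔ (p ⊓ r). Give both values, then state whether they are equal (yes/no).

Quill; Quill; yes

q ⊔ r = Quill, so p ⊓ (q ⊔ r) = Quill ⊓ Quill = Quill.
p ⊓ q = Sage and p ⊓ r = Reed, so (p ⊓ q) ⊔ (p ⊓ r) = Sage ⊔ Reed = Quill.
Equal: yes.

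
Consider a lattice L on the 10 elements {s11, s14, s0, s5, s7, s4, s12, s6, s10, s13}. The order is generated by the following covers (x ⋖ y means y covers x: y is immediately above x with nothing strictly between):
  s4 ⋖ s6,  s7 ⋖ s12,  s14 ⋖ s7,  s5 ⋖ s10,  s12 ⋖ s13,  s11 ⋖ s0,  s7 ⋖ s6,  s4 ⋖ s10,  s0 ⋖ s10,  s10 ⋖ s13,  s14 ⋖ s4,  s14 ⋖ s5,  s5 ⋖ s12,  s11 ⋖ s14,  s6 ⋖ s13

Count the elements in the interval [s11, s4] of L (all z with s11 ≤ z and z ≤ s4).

The interval [s11, s4] = {s11, s14, s4}, which has 3 elements.

3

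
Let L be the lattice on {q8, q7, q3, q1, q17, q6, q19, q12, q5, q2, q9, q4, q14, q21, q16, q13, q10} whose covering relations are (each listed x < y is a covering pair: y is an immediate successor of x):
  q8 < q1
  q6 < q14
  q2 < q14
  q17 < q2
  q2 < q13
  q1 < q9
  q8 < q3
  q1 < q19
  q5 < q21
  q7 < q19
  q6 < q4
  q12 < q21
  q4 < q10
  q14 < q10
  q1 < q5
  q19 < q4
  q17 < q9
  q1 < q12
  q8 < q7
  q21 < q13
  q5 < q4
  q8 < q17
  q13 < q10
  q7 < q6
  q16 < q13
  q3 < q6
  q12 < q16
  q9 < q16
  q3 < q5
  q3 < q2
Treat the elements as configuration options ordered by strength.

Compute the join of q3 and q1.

q5

Common upper bounds of {q3, q1}: q10, q13, q21, q4, q5.
The least among these is q5.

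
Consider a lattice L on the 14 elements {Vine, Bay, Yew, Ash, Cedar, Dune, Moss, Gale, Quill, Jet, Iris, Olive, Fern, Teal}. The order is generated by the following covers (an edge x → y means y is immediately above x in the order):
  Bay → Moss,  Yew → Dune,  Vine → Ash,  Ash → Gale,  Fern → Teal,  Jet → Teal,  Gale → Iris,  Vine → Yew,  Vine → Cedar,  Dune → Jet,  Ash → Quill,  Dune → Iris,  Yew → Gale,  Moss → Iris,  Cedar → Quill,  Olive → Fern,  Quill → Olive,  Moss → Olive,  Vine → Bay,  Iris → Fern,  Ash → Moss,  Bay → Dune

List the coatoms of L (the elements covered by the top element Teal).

Fern, Jet

The coatoms are exactly the elements covered by Teal: Fern, Jet.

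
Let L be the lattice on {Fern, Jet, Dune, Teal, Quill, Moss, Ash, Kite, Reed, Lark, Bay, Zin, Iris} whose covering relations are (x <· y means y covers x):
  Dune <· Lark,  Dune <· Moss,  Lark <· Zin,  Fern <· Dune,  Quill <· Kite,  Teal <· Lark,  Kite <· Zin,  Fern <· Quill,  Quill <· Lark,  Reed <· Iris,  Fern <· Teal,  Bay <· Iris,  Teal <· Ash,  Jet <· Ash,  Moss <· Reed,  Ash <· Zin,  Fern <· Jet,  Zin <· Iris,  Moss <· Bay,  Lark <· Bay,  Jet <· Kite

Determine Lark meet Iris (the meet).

Common lower bounds of {Lark, Iris}: Dune, Fern, Lark, Quill, Teal.
The greatest among these is Lark.

Lark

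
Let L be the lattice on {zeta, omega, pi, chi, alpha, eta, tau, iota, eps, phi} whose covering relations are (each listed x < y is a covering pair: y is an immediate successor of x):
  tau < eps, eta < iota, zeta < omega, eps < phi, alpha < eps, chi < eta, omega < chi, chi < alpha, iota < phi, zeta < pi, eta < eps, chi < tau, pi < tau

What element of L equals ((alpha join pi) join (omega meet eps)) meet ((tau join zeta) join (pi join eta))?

eps

alpha ∨ pi = eps
omega ∧ eps = omega
eps ∨ omega = eps
tau ∨ zeta = tau
pi ∨ eta = eps
tau ∨ eps = eps
eps ∧ eps = eps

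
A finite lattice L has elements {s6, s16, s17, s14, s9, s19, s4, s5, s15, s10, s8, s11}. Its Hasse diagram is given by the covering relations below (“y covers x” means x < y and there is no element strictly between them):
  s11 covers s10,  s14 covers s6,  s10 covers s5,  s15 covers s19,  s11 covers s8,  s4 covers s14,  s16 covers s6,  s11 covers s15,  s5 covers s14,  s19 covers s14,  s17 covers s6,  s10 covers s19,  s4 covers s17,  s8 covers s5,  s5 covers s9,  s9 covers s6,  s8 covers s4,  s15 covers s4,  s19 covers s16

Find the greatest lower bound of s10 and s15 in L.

s19

Common lower bounds of {s10, s15}: s14, s16, s19, s6.
The greatest among these is s19.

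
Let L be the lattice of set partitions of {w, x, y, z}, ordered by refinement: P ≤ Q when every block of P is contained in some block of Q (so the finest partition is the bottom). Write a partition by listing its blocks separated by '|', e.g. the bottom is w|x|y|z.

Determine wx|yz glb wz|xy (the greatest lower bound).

Common lower bounds of {wx|yz, wz|xy}: w|x|y|z.
The greatest among these is w|x|y|z.

w|x|y|z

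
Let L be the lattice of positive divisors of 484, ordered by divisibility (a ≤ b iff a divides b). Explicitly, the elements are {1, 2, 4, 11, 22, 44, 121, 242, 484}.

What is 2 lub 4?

4

Common upper bounds of {2, 4}: 4, 44, 484.
The least among these is 4.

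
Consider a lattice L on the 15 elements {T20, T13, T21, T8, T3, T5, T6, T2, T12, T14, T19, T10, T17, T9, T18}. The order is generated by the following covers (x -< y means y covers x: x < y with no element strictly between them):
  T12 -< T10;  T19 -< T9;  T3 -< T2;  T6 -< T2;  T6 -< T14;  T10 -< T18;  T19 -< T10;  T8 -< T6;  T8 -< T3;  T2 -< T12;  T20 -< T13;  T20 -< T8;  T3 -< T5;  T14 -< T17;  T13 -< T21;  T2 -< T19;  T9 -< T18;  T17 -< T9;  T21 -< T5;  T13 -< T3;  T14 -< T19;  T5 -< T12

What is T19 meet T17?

T14

Common lower bounds of {T19, T17}: T14, T20, T6, T8.
The greatest among these is T14.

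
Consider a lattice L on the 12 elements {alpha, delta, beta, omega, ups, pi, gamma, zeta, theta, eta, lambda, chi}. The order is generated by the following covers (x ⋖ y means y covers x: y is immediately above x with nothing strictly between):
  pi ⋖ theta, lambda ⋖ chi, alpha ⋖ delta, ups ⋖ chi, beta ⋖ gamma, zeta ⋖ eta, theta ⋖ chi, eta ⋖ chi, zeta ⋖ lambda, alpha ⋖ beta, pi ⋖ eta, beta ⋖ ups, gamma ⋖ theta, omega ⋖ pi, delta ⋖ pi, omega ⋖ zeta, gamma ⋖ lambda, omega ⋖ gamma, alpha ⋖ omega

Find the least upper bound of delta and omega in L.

Common upper bounds of {delta, omega}: chi, eta, pi, theta.
The least among these is pi.

pi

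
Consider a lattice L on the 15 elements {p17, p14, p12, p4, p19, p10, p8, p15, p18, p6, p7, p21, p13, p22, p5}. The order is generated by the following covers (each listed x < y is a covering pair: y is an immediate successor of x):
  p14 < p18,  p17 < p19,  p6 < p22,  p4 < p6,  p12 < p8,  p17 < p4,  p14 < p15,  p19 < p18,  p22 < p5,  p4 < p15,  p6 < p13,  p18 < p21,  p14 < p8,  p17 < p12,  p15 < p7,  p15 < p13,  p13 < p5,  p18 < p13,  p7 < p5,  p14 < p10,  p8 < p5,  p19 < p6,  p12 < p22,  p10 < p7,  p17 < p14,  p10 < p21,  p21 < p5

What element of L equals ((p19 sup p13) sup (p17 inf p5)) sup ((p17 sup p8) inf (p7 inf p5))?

p13

p19 ∨ p13 = p13
p17 ∧ p5 = p17
p13 ∨ p17 = p13
p17 ∨ p8 = p8
p7 ∧ p5 = p7
p8 ∧ p7 = p14
p13 ∨ p14 = p13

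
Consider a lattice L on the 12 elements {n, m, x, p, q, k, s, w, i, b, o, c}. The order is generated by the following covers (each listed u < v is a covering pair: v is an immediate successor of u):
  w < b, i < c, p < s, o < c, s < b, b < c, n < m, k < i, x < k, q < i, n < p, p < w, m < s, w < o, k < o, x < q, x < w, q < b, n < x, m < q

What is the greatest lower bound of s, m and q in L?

m

Common lower bounds of {s, m, q}: m, n.
The greatest among these is m.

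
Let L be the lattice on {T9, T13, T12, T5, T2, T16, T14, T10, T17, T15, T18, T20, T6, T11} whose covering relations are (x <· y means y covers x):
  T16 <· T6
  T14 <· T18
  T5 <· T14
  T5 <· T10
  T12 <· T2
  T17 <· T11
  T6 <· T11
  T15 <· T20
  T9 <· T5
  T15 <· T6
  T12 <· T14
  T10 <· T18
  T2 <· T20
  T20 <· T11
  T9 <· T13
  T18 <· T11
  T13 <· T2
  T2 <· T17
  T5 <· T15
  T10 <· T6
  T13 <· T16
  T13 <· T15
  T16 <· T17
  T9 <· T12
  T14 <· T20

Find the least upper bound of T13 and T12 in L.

Common upper bounds of {T13, T12}: T11, T17, T2, T20.
The least among these is T2.

T2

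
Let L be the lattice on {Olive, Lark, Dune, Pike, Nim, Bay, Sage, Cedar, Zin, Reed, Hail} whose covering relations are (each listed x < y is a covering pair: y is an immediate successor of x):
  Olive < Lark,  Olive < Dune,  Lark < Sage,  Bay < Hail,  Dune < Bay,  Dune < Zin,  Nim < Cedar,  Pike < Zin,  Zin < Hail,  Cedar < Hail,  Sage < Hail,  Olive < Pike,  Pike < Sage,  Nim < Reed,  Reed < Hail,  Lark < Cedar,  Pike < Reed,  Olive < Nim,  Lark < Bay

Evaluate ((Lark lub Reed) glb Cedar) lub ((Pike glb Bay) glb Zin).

Lark ∨ Reed = Hail
Hail ∧ Cedar = Cedar
Pike ∧ Bay = Olive
Olive ∧ Zin = Olive
Cedar ∨ Olive = Cedar

Cedar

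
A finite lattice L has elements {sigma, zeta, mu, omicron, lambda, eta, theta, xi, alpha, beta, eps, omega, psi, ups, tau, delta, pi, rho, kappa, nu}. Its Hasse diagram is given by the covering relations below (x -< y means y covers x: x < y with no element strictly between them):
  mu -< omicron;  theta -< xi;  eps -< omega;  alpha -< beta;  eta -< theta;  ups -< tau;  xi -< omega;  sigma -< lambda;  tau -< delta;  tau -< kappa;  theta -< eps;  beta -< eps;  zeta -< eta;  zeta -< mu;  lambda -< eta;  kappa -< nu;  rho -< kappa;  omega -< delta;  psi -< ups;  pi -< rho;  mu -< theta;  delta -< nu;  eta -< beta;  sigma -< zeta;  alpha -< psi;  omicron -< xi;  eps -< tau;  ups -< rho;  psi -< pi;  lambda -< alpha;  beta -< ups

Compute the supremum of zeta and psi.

ups

Common upper bounds of {zeta, psi}: delta, kappa, nu, rho, tau, ups.
The least among these is ups.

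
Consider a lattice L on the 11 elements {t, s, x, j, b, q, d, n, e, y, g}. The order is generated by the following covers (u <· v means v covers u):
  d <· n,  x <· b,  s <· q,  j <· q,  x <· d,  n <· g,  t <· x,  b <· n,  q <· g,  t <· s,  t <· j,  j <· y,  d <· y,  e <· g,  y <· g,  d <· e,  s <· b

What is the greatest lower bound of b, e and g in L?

Common lower bounds of {b, e, g}: t, x.
The greatest among these is x.

x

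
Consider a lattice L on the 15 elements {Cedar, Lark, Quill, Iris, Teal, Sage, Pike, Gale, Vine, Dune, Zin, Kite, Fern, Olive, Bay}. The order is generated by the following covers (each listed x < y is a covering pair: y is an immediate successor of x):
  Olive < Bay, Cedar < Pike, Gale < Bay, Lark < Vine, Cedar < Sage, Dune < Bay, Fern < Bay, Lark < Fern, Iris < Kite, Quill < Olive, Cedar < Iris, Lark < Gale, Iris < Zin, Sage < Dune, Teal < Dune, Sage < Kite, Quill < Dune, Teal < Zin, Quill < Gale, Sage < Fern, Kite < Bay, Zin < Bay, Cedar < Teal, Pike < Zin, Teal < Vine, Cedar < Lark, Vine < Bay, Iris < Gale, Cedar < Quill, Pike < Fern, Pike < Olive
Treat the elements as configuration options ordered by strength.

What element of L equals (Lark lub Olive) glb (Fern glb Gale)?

Lark ∨ Olive = Bay
Fern ∧ Gale = Lark
Bay ∧ Lark = Lark

Lark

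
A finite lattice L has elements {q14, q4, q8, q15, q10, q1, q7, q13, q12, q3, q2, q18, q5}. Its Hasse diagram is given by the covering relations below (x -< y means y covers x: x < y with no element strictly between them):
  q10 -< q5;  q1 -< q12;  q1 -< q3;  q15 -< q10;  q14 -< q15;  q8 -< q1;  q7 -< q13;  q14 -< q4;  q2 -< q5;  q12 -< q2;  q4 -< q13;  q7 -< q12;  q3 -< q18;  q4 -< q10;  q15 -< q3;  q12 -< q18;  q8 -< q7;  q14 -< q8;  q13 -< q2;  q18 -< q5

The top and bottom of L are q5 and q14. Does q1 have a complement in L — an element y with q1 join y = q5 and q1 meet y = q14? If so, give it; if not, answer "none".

Need y with q1 ∨ y = q5 and q1 ∧ y = q14.
Checking each element gives: q10.

q10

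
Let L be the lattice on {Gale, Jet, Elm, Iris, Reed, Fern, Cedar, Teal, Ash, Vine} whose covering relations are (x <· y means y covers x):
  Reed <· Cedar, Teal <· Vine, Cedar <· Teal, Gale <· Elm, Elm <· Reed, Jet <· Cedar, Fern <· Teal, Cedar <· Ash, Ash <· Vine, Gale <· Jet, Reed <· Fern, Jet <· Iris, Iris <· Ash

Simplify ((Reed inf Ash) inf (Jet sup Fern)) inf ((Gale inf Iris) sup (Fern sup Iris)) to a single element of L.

Reed ∧ Ash = Reed
Jet ∨ Fern = Teal
Reed ∧ Teal = Reed
Gale ∧ Iris = Gale
Fern ∨ Iris = Vine
Gale ∨ Vine = Vine
Reed ∧ Vine = Reed

Reed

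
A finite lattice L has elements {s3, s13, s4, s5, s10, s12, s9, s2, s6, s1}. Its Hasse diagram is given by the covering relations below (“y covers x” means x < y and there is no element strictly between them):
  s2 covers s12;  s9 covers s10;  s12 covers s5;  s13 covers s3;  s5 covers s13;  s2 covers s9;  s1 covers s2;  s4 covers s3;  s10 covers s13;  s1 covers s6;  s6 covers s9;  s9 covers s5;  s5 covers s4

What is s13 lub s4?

s5

Common upper bounds of {s13, s4}: s1, s12, s2, s5, s6, s9.
The least among these is s5.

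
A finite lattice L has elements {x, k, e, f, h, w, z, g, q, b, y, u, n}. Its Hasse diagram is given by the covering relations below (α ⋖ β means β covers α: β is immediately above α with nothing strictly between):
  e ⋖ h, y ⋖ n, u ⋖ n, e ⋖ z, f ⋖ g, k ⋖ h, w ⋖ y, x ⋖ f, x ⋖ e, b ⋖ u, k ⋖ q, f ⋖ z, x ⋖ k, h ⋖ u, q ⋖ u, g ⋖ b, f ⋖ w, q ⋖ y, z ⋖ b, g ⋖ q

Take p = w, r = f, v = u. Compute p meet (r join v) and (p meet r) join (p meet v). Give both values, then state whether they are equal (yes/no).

r join v = u, so p meet (r join v) = w meet u = f.
p meet r = f and p meet v = f, so (p meet r) join (p meet v) = f join f = f.
Equal: yes.

f; f; yes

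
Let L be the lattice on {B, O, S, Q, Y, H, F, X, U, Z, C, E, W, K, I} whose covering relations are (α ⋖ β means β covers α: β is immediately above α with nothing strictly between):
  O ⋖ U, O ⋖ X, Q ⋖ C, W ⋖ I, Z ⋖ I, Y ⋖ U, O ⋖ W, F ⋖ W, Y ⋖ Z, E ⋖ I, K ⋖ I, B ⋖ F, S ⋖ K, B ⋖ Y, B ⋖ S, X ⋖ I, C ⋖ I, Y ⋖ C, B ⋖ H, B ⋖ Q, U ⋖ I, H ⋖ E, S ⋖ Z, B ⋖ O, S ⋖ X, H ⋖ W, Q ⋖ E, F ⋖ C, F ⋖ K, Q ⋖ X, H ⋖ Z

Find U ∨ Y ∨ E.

I

Common upper bounds of {U, Y, E}: I.
The least among these is I.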